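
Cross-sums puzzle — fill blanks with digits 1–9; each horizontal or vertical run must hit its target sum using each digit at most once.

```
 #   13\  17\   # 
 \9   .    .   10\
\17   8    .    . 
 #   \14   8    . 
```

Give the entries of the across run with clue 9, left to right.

5, 4

R1C1 = 13 − 8 = 5 completes the 13 down.
R1C2 = 9 − 5 = 4 completes the 9 across.
R2C2 = 17 − 12 = 5 completes the 17 down.
R2C3 = 17 − 13 = 4 completes the 17 across.
R3C3 = 14 − 8 = 6 completes the 14 across.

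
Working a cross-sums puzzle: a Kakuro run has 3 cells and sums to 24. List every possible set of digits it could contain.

{7,8,9}

3 distinct digits from 1–9 sum between 6 and 24.
Only one set works: {7,8,9}.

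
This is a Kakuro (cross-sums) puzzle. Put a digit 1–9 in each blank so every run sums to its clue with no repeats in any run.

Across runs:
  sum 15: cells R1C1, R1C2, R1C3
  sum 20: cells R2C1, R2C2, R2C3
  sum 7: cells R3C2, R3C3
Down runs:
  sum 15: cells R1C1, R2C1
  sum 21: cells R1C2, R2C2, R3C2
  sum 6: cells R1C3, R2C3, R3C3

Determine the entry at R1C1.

6 in 3 cells must be {1,2,3}.
Only 3 fits R2C3 under both its across sum 20 and down sum 6.
Nothing is forced directly, so branch on R1C3, whose candidates are 1 or 2. If R1C3 = 1: that forces R3C3 = 2, R3C2 = 5, R1C2 = 9, after which R2C2 would have to be in {8,9} for the 20 across but in {7} for the 21 down — contradiction. So R1C3 = 2.
R3C3 = 6 − 5 = 1 completes the 6 down.
R3C2 = 7 − 1 = 6 completes the 7 across.
R2C2 = 8: the only remaining digit allowed by both the 20 across and the 21 down.
R1C2 = 21 − 14 = 7 completes the 21 down.
R2C1 = 20 − 11 = 9 completes the 20 across.
R1C1 = 15 − 9 = 6 completes the 15 across.

6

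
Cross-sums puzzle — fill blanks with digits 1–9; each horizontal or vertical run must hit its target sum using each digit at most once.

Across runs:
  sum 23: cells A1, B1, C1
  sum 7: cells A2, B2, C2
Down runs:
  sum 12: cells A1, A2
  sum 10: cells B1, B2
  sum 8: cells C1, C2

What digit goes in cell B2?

1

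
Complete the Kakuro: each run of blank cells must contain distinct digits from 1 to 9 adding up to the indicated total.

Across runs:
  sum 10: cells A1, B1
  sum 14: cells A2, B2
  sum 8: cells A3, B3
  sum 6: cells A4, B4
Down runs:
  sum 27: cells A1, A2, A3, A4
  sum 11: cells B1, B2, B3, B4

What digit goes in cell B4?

1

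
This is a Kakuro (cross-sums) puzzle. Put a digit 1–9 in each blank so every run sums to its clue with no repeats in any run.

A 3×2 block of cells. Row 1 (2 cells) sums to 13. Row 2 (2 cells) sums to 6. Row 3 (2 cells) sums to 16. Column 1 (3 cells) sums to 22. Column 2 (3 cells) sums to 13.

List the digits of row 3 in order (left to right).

16 in 2 cells must be {7,9}.
The 6 across and the 22 down share only 5, so (2,1) = 5.
(2,2) = 6 − 5 = 1 completes the 6 across.
Given what's placed, (3,1) must be 9 to fit the 16 across and 22 down.
(3,2) = 16 − 9 = 7 completes the 16 across.
(1,1) = 22 − 14 = 8 completes the 22 down.
(1,2) = 13 − 8 = 5 completes the 13 across.

9 7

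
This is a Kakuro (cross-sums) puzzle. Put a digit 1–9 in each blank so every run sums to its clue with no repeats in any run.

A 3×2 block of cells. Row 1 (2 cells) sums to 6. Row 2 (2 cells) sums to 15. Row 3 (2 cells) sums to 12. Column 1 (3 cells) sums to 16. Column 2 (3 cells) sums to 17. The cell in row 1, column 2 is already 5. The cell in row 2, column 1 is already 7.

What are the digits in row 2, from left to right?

(1,1) = 6 − 5 = 1 completes the 6 across.
(2,2) = 15 − 7 = 8 completes the 15 across.
(3,1) = 16 − 8 = 8 completes the 16 down.
(3,2) = 12 − 8 = 4 completes the 12 across.

7 8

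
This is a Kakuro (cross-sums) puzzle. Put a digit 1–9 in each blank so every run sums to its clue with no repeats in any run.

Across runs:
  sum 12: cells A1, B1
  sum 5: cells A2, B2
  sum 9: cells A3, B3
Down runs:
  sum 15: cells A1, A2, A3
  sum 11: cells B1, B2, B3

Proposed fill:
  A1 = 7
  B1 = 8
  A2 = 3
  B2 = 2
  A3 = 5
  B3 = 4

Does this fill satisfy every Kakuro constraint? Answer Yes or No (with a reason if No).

No — the down run B1–B3 sums to 14, not 11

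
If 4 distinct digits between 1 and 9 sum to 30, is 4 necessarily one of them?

No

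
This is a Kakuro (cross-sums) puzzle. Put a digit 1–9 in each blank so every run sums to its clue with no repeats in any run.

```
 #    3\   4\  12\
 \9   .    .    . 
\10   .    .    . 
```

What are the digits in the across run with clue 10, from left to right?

3 in 2 cells must be {1,2}; 4 in 2 cells must be {1,3}.
Nothing is forced directly, so branch on R1C2, whose candidates are 1 or 3. If R1C2 = 1: that forces R1C1 = 2, after which R1C3 would have to be in {6} for the 9 across but in {3,4,5,7,8,9} for the 12 down — contradiction. So R1C2 = 3.
R2C2 = 4 − 3 = 1 completes the 4 down.
Given what's placed, R2C1 must be 2 to fit the 10 across and 3 down.
R2C3 = 10 − 3 = 7 completes the 10 across.
R1C1 = 3 − 2 = 1 completes the 3 down.
R1C3 = 9 − 4 = 5 completes the 9 across.

2 1 7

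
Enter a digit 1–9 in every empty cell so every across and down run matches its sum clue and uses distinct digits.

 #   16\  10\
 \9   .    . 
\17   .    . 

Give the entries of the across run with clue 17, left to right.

17 in 2 cells must be {8,9}; 16 in 2 cells must be {7,9}.
The 9 across and the 16 down share only 7, so R1C1 = 7.
R1C2 = 9 − 7 = 2 completes the 9 across.
R2C1 = 16 − 7 = 9 completes the 16 down.
R2C2 = 17 − 9 = 8 completes the 17 across.

9 8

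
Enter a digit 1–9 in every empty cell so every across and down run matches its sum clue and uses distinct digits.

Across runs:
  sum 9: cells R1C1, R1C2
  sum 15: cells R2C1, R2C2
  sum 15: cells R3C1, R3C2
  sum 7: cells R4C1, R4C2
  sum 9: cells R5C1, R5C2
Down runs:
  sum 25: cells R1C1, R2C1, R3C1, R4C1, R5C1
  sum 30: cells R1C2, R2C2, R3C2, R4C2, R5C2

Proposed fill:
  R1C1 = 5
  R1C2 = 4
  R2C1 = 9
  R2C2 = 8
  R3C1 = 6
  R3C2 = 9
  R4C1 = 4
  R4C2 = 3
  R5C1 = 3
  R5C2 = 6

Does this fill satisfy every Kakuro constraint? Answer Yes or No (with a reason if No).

No — the down run R1C1–R5C1 sums to 27, not 25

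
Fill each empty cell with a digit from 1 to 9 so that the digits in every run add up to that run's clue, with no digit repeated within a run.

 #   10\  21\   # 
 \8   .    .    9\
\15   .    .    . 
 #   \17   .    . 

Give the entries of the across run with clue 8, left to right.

17 in 2 cells must be {8,9}.
The 17 across and the 9 down share only 8, so R3C3 = 8.
R2C3 = 9 − 8 = 1 completes the 9 down.
R3C2 = 17 − 8 = 9 completes the 17 across.
No cell is forced outright now. R2C2 can only be 5 or 8 (the digits allowed by both its 15 across and its 21 down). If R2C2 = 8: then R1C2 would have to be in {1,2,3,5,6,7} for the 8 across but in {4} for the 21 down — contradiction. So R2C2 = 5.
R1C2 = 21 − 14 = 7 completes the 21 down.
R2C1 = 15 − 6 = 9 completes the 15 across.
R1C1 = 8 − 7 = 1 completes the 8 across.

1 7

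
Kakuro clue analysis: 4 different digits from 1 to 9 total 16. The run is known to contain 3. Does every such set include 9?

Counterexample: {1,3,4,8} sums to 16 under that restriction without using 9.

No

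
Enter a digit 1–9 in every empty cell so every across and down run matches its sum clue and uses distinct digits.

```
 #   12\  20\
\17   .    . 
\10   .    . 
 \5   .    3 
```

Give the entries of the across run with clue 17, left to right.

17 in 2 cells must be {8,9}.
R3C1 = 5 − 3 = 2 completes the 5 across.
R1C1 = 9: the only remaining digit allowed by both the 17 across and the 12 down.
R1C2 = 17 − 9 = 8 completes the 17 across.
R2C1 = 12 − 11 = 1 completes the 12 down.
R2C2 = 10 − 1 = 9 completes the 10 across.

9 8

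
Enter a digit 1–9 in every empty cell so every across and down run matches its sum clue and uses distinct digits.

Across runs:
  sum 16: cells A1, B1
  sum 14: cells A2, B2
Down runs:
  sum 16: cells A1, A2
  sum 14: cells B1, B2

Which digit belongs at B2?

16 in 2 cells must be {7,9}.
The 16 across and the 14 down share only 9, so B1 = 9.
The 14 across and the 16 down share only 9, so A2 = 9.
B2 = 14 − 9 = 5 completes the 14 across.
A1 = 16 − 9 = 7 completes the 16 across.

5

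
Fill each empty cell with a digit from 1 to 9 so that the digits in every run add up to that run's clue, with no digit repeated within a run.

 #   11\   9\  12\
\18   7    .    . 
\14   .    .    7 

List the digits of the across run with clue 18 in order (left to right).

7 6 5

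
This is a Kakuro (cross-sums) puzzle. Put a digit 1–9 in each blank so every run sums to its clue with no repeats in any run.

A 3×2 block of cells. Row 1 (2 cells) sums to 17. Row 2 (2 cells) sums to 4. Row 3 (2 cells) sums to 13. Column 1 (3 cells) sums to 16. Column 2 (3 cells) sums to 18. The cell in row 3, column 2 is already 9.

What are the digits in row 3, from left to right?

4, 9

17 in 2 cells must be {8,9}; 4 in 2 cells must be {1,3}.
(1,2) = 8: the only remaining digit allowed by both the 17 across and the 18 down.
(2,2) = 18 − 17 = 1 completes the 18 down.
(3,1) = 13 − 9 = 4 completes the 13 across.
(1,1) = 17 − 8 = 9 completes the 17 across.
(2,1) = 4 − 1 = 3 completes the 4 across.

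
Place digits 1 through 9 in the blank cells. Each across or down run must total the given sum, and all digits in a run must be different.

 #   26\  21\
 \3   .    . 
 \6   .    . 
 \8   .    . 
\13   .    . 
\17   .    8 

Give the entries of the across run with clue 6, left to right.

4, 2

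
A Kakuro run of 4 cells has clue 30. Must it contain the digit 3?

No

The only way to make 30 from 4 distinct digits is {6,7,8,9}, which does not contain 3.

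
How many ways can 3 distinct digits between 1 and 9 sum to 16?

3 distinct digits from 1–9 sum between 6 and 24.

8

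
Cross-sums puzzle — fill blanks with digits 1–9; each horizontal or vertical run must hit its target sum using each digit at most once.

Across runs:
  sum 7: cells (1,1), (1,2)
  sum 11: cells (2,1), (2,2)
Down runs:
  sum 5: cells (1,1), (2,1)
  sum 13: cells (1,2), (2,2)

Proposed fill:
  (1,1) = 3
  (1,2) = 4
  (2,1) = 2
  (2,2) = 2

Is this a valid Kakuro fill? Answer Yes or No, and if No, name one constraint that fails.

No — the down run (1,2)–(2,2) sums to 6, not 13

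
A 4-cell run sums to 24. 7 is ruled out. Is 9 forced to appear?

Yes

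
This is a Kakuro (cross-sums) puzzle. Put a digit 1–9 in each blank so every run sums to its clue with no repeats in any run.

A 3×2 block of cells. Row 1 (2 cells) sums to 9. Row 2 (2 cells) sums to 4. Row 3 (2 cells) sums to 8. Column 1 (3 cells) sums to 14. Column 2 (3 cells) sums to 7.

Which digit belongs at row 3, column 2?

4 in 2 cells must be {1,3}; 7 in 3 cells must be {1,2,4}.
The 4 across and the 7 down share only 1, so (2,2) = 1.
Given what's placed, (3,2) must be 2 to fit the 8 across and 7 down.
(1,2) = 7 − 3 = 4 completes the 7 down.
(2,1) = 4 − 1 = 3 completes the 4 across.
(3,1) = 8 − 2 = 6 completes the 8 across.
(1,1) = 9 − 4 = 5 completes the 9 across.

2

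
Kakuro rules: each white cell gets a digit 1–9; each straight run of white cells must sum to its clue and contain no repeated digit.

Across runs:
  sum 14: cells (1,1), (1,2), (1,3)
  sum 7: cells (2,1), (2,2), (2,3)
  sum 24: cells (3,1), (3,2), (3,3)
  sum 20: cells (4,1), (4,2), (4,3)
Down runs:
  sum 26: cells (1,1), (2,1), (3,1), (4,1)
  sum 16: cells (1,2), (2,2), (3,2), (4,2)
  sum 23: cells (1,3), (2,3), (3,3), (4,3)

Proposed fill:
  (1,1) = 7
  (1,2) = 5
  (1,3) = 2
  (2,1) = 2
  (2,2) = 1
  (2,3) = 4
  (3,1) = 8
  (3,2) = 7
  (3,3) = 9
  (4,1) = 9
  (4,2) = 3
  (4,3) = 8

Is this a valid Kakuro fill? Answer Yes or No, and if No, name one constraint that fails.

Across: 7+5+2=14; 2+1+4=7; 8+7+9=24; 9+3+8=20. Down: 7+2+8+9=26; 5+1+7+3=16; 2+4+9+8=23. No digit repeats within any run.

Yes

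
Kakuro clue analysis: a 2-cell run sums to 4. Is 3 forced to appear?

Yes

The only way to make 4 from 2 distinct digits is {1,3}, which contains 3.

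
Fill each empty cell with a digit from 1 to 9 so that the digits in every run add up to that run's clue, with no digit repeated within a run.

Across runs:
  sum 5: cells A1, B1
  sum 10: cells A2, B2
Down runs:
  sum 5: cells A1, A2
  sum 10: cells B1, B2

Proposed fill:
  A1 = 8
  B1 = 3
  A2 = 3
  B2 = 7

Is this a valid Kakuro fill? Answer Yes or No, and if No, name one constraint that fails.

No — the down run A1–A2 sums to 11, not 5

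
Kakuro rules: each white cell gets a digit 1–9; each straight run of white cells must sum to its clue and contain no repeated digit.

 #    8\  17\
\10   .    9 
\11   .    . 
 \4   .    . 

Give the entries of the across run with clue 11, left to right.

4 in 2 cells must be {1,3}.
R1C1 = 10 − 9 = 1 completes the 10 across.
Given what's placed, R3C1 must be 3 to fit the 4 across and 8 down.
R3C2 = 4 − 3 = 1 completes the 4 across.
R2C1 = 8 − 4 = 4 completes the 8 down.
R2C2 = 11 − 4 = 7 completes the 11 across.

4 7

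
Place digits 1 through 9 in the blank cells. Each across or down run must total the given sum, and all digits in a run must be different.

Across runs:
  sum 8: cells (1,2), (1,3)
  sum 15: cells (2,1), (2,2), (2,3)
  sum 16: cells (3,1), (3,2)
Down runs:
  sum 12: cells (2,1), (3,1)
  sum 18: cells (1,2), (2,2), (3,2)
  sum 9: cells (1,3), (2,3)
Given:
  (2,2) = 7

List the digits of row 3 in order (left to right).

7 9

16 in 2 cells must be {7,9}.
Given what's placed, (3,2) must be 9 to fit the 16 across and 18 down.
(1,2) = 18 − 16 = 2 completes the 18 down.
(1,3) = 8 − 2 = 6 completes the 8 across.
(2,3) = 9 − 6 = 3 completes the 9 down.
(3,1) = 16 − 9 = 7 completes the 16 across.
(2,1) = 15 − 10 = 5 completes the 15 across.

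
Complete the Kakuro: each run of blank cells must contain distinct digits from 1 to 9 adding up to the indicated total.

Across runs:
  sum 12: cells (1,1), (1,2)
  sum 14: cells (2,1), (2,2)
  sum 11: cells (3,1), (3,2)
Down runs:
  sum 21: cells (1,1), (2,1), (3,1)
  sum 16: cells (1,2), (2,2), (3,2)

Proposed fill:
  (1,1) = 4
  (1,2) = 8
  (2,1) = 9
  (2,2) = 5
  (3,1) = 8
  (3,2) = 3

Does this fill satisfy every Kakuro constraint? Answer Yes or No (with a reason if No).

Across: 4+8=12; 9+5=14; 8+3=11. Down: 4+9+8=21; 8+5+3=16. No digit repeats within any run.

Yes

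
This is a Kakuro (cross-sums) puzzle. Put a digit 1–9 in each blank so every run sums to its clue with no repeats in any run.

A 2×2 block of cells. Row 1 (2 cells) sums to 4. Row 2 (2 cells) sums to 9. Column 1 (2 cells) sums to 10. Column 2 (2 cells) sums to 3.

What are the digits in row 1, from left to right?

3 1

4 in 2 cells must be {1,3}; 3 in 2 cells must be {1,2}.
The 4 across and the 3 down share only 1, so (1,2) = 1.
(2,2) = 3 − 1 = 2 completes the 3 down.
(1,1) = 4 − 1 = 3 completes the 4 across.
(2,1) = 9 − 2 = 7 completes the 9 across.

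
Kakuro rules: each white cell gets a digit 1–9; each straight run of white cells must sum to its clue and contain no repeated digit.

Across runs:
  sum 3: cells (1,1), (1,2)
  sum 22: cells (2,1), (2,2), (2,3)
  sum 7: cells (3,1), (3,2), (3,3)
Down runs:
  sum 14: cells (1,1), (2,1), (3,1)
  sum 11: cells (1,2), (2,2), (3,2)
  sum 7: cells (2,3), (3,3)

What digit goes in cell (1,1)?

1

3 in 2 cells must be {1,2}; 7 in 3 cells must be {1,2,4}.
Nothing is forced directly, so branch on (2,3), whose candidates are 5 or 6. If (2,3) = 6: that forces (2,2) = 7, (3,2) = 1, after which (3,3) would have to be in {2,4} for the 7 across but in {1} for the 7 down — contradiction. So (2,3) = 5.
Given what's placed, (2,2) must be 8 to fit the 22 across and 11 down.
(3,3) = 7 − 5 = 2 completes the 7 down.
(2,1) = 22 − 13 = 9 completes the 22 across.
(3,2) = 1: the only remaining digit allowed by both the 7 across and the 11 down.
(1,2) = 11 − 9 = 2 completes the 11 down.
(3,1) = 7 − 3 = 4 completes the 7 across.
(1,1) = 3 − 2 = 1 completes the 3 across.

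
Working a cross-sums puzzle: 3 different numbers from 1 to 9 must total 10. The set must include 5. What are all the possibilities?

3 distinct digits from 1–9 sum between 6 and 24.
Keeping only sets containing 5.

{1,4,5}; {2,3,5}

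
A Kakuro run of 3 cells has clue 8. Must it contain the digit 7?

Counterexample: {1,2,5} sums to 8 without using 7.

No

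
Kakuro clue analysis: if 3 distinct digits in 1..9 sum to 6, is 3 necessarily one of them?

Yes

The only way to make 6 from 3 distinct digits is {1,2,3}, which contains 3.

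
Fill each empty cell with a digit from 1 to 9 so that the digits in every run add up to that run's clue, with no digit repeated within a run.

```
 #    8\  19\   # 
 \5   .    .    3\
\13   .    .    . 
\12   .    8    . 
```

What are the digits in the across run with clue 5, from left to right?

1 4

3 in 2 cells must be {1,2}.
R3C3 = 1: the only remaining digit allowed by both the 12 across and the 3 down.
R2C3 = 3 − 1 = 2 completes the 3 down.
R3C1 = 12 − 9 = 3 completes the 12 across.
Given what's placed, R2C1 must be 4 to fit the 13 across and 8 down.
R2C2 = 13 − 6 = 7 completes the 13 across.
R1C1 = 8 − 7 = 1 completes the 8 down.
R1C2 = 5 − 1 = 4 completes the 5 across.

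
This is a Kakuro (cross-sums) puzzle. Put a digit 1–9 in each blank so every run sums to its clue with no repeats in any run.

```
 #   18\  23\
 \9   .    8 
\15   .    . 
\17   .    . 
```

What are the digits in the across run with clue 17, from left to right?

8, 9

17 in 2 cells must be {8,9}; 23 in 3 cells must be {6,8,9}.
R1C1 = 9 − 8 = 1 completes the 9 across.
R3C2 = 9: the only remaining digit allowed by both the 17 across and the 23 down.
R2C2 = 23 − 17 = 6 completes the 23 down.
R3C1 = 17 − 9 = 8 completes the 17 across.
R2C1 = 15 − 6 = 9 completes the 15 across.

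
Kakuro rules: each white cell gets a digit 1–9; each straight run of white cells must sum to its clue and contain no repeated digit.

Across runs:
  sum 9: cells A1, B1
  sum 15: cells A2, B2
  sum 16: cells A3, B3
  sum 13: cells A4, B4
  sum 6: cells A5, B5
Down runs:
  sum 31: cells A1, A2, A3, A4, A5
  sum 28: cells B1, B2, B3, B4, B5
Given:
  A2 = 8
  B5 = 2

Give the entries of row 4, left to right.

9 4

16 in 2 cells must be {7,9}.
B2 = 15 − 8 = 7 completes the 15 across.
Given what's placed, B3 must be 9 to fit the 16 across and 28 down.
A5 = 6 − 2 = 4 completes the 6 across.
A3 = 16 − 9 = 7 completes the 16 across.
A4 = 9: the only remaining digit allowed by both the 13 across and the 31 down.
B4 = 13 − 9 = 4 completes the 13 across.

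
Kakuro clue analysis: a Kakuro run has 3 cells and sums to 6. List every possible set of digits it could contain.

{1,2,3}

3 distinct digits from 1–9 sum between 6 and 24.
Only one set works: {1,2,3}.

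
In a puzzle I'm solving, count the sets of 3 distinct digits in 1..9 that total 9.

3 distinct digits from 1–9 sum between 6 and 24.
Enumerating: {1,2,6}, {1,3,5}, {2,3,4}.

3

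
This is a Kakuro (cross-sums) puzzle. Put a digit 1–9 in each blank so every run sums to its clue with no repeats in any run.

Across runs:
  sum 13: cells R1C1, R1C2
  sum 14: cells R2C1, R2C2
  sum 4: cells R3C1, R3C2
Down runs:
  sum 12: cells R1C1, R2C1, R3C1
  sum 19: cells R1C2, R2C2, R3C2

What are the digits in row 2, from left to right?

5, 9

4 in 2 cells must be {1,3}.
The 4 across and the 19 down share only 3, so R3C2 = 3.
Given what's placed, R2C2 must be 9 to fit the 14 across and 19 down.
R3C1 = 4 − 3 = 1 completes the 4 across.
R1C2 = 19 − 12 = 7 completes the 19 down.
R2C1 = 14 − 9 = 5 completes the 14 across.
R1C1 = 13 − 7 = 6 completes the 13 across.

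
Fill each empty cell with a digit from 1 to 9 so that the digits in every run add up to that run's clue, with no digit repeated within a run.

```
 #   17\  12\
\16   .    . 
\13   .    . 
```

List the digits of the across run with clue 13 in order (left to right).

8, 5

16 in 2 cells must be {7,9}; 17 in 2 cells must be {8,9}.
The 16 across and the 17 down share only 9, so R1C1 = 9.
R1C2 = 16 − 9 = 7 completes the 16 across.
R2C1 = 17 − 9 = 8 completes the 17 down.
R2C2 = 13 − 8 = 5 completes the 13 across.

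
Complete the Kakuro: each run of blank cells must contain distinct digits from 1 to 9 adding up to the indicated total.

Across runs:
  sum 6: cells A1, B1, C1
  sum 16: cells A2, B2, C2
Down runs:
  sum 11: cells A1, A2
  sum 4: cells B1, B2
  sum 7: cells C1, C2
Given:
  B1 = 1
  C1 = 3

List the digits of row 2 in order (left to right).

6 in 3 cells must be {1,2,3}; 4 in 2 cells must be {1,3}.
A1 = 6 − 4 = 2 completes the 6 across.
A2 = 11 − 2 = 9 completes the 11 down.
B2 = 4 − 1 = 3 completes the 4 down.
C2 = 16 − 12 = 4 completes the 16 across.

9 3 4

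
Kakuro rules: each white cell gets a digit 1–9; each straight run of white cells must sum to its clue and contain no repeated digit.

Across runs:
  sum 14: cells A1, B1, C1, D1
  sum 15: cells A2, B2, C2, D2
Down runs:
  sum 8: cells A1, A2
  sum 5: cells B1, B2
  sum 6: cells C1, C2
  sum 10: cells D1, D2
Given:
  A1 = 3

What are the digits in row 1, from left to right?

A2 = 8 − 3 = 5 completes the 8 down.
No cell is forced outright now. C2 can only be 1 or 2 (the digits allowed by both its 15 across and its 6 down). If C2 = 2: that forces C1 = 4, B2 = 1, D2 = 7, after which B1 would have to be in {1,2,5,6} for the 14 across but in {4} for the 5 down — contradiction. So C2 = 1.
C1 = 6 − 1 = 5 completes the 6 down.
Nothing is forced directly, so branch on B2, whose candidates are 2 or 3. If B2 = 2: then B1 would have to be in {2,4} for the 14 across but in {3} for the 5 down — contradiction. So B2 = 3.
B1 = 5 − 3 = 2 completes the 5 down.
D1 = 14 − 10 = 4 completes the 14 across.
D2 = 15 − 9 = 6 completes the 15 across.

3 2 5 4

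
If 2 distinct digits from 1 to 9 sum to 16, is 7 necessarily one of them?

The only way to make 16 from 2 distinct digits is {7,9}, which contains 7.

Yes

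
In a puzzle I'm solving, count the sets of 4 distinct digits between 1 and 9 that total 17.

4 distinct digits from 1–9 sum between 10 and 30.

9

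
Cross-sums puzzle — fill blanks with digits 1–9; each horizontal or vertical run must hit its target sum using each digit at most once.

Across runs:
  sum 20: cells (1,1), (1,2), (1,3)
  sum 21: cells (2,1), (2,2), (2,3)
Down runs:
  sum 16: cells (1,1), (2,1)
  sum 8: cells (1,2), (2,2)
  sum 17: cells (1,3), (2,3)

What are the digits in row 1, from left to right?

16 in 2 cells must be {7,9}; 17 in 2 cells must be {8,9}.
Nothing is forced directly, so branch on (1,3), whose candidates are 8 or 9. If (1,3) = 9: that forces (1,1) = 7, after which (1,2) would have to be in {4} for the 20 across but in {1,2,3,5,6,7} for the 8 down — contradiction. So (1,3) = 8.
(2,3) = 17 − 8 = 9 completes the 17 down.
Given what's placed, (2,1) must be 7 to fit the 21 across and 16 down.
(2,2) = 21 − 16 = 5 completes the 21 across.
(1,1) = 16 − 7 = 9 completes the 16 down.
(1,2) = 20 − 17 = 3 completes the 20 across.

9 3 8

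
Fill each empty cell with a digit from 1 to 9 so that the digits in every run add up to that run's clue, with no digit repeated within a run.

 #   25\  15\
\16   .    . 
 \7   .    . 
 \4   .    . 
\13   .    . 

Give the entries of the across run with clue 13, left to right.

16 in 2 cells must be {7,9}; 4 in 2 cells must be {1,3}.
Nothing is forced directly, so branch on R3C1, whose candidates are 1 or 3. If R3C1 = 1: then R2C1 would have to be in {1,2,3,4,5,6} for the 7 across but in {7,8,9} for the 25 down — contradiction. So R3C1 = 3.
R3C2 = 4 − 3 = 1 completes the 4 across.
Nothing is forced directly, so branch on R2C1, whose candidates are 5 or 6. If R2C1 = 6: then R2C2 would have to be in {1} for the 7 across but in {2,3,4,5,6,7,8,9} for the 15 down — contradiction. So R2C1 = 5.
R1C1 = 9: the only remaining digit allowed by both the 16 across and the 25 down.
R1C2 = 16 − 9 = 7 completes the 16 across.
R2C2 = 7 − 5 = 2 completes the 7 across.
R4C1 = 25 − 17 = 8 completes the 25 down.
R4C2 = 13 − 8 = 5 completes the 13 across.

8 5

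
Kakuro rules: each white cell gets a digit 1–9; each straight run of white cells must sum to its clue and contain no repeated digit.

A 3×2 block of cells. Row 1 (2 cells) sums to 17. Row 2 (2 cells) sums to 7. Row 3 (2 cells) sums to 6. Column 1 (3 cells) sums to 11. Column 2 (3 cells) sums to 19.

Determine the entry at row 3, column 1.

2

17 in 2 cells must be {8,9}.
The 17 across and the 11 down share only 8, so (1,1) = 8.
(1,2) = 17 − 8 = 9 completes the 17 across.
Nothing is forced directly, so branch on (2,1), whose candidates are 1 or 2. If (2,1) = 2: then (2,2) would have to be in {5} for the 7 across but in {2,3,4,6,7,8} for the 19 down — contradiction. So (2,1) = 1.
(2,2) = 7 − 1 = 6 completes the 7 across.
(3,1) = 11 − 9 = 2 completes the 11 down.
(3,2) = 6 − 2 = 4 completes the 6 across.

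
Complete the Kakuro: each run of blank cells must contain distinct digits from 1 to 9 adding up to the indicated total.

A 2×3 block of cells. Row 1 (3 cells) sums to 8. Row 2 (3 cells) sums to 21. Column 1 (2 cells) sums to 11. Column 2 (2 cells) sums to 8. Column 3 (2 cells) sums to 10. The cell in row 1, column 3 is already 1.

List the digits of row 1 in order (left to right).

4 3 1

(2,3) = 10 − 1 = 9 completes the 10 down.
Nothing is forced directly, so branch on (2,2), whose candidates are 5 or 7. If (2,2) = 7: then (1,2) would have to be in {2,3,4,5} for the 8 across but in {1} for the 8 down — contradiction. So (2,2) = 5.
(1,2) = 8 − 5 = 3 completes the 8 down.
(2,1) = 21 − 14 = 7 completes the 21 across.
(1,1) = 8 − 4 = 4 completes the 8 across.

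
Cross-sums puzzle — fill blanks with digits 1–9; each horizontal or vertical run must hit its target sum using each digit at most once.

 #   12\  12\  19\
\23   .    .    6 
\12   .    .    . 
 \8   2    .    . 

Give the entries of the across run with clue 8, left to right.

23 in 3 cells must be {6,8,9}.
R1C1 = 9: the only remaining digit allowed by both the 23 across and the 12 down.
R1C2 = 23 − 15 = 8 completes the 23 across.
R2C1 = 12 − 11 = 1 completes the 12 down.
Given what's placed, R2C2 must be 3 to fit the 12 across and 12 down.
R2C3 = 12 − 4 = 8 completes the 12 across.
R3C2 = 12 − 11 = 1 completes the 12 down.
R3C3 = 8 − 3 = 5 completes the 8 across.

2 1 5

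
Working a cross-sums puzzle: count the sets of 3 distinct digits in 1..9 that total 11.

5

3 distinct digits from 1–9 sum between 6 and 24.
Enumerating: {1,2,8}, {1,3,7}, {1,4,6}, {2,3,6}, {2,4,5}.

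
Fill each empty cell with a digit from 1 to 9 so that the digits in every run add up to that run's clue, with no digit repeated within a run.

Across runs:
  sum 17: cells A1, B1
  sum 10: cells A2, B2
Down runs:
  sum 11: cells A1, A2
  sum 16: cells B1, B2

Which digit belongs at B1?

9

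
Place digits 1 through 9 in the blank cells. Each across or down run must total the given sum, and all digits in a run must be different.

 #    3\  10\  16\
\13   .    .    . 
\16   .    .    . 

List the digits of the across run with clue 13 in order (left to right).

2, 4, 7

3 in 2 cells must be {1,2}; 16 in 2 cells must be {7,9}.
Nothing is forced directly, so branch on R1C1, whose candidates are 1 or 2. If R1C1 = 1: that forces R2C1 = 2, R2C3 = 9, R1C3 = 7, after which R2C2 would have to be in {5} for the 16 across but in {1,2,3,4,6,7,8,9} for the 10 down — contradiction. So R1C1 = 2.
Given what's placed, R1C3 must be 7 to fit the 13 across and 16 down.
R2C1 = 3 − 2 = 1 completes the 3 down.
R2C3 = 16 − 7 = 9 completes the 16 down.
R1C2 = 13 − 9 = 4 completes the 13 across.
R2C2 = 16 − 10 = 6 completes the 16 across.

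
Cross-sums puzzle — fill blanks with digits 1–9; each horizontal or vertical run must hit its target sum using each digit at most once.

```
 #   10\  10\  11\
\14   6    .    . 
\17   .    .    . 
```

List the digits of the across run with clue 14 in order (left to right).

R2C1 = 10 − 6 = 4 completes the 10 down.
No cell is forced outright now. R2C2 can only be 6 or 7 or 8 (the digits allowed by both its 17 across and its 10 down). If R2C2 = 6: then R1C2 would have to be in {1,3,5,7} for the 14 across but in {4} for the 10 down — contradiction. If R2C2 = 8: then R1C2 would have to be in {1,3,5,7} for the 14 across but in {2} for the 10 down — contradiction. So R2C2 = 7.
R1C2 = 10 − 7 = 3 completes the 10 down.
R1C3 = 14 − 9 = 5 completes the 14 across.
R2C3 = 17 − 11 = 6 completes the 17 across.

6 3 5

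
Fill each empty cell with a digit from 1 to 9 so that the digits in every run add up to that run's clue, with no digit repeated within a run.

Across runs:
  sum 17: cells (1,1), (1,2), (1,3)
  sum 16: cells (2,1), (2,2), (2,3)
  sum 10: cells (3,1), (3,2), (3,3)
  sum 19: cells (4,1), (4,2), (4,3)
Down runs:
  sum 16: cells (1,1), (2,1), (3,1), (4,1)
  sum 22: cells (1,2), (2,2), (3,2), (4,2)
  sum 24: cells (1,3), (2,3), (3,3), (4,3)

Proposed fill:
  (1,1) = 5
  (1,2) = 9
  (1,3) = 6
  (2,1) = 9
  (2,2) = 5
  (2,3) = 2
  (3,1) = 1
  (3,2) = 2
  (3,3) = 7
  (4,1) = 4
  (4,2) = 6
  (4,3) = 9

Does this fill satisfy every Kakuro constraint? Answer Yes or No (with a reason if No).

No — the down run (1,1)–(4,1) sums to 19, not 16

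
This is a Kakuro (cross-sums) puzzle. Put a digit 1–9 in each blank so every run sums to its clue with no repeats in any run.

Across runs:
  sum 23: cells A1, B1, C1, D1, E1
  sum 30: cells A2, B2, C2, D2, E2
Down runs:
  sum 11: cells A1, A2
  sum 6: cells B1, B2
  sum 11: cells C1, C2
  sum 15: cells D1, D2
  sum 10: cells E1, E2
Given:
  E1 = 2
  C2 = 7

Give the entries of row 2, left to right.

4 5 7 6 8

C1 = 11 − 7 = 4 completes the 11 down.
E2 = 10 − 2 = 8 completes the 10 down.
Nothing is forced directly, so branch on D2, whose candidates are 6 or 9. If D2 = 9: that forces D1 = 6, after which B1 would have to be in {3,8} for the 23 across but in {1,2,4,5} for the 6 down — contradiction. So D2 = 6.
D1 = 15 − 6 = 9 completes the 15 down.
Nothing is forced directly, so branch on A2, whose candidates are 4 or 5. If A2 = 5: then A1 would have to be in {1,3,5,7} for the 23 across but in {6} for the 11 down — contradiction. So A2 = 4.
A1 = 11 − 4 = 7 completes the 11 down.
B1 = 23 − 22 = 1 completes the 23 across.
B2 = 30 − 25 = 5 completes the 30 across.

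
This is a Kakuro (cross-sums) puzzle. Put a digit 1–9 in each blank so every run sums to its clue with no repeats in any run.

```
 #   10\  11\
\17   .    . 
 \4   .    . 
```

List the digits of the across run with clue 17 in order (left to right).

17 in 2 cells must be {8,9}; 4 in 2 cells must be {1,3}.
The 4 across and the 11 down share only 3, so R2C2 = 3.
R1C2 = 11 − 3 = 8 completes the 11 down.
R2C1 = 4 − 3 = 1 completes the 4 across.
R1C1 = 17 − 8 = 9 completes the 17 across.

9, 8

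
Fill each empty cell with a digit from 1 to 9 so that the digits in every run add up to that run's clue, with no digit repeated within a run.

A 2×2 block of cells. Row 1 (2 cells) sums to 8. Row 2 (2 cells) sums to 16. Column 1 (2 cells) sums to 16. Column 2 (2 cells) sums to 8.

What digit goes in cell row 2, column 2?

7

16 in 2 cells must be {7,9}.
The 8 across and the 16 down share only 7, so (1,1) = 7.
(1,2) = 8 − 7 = 1 completes the 8 across.
(2,1) = 16 − 7 = 9 completes the 16 down.
(2,2) = 16 − 9 = 7 completes the 16 across.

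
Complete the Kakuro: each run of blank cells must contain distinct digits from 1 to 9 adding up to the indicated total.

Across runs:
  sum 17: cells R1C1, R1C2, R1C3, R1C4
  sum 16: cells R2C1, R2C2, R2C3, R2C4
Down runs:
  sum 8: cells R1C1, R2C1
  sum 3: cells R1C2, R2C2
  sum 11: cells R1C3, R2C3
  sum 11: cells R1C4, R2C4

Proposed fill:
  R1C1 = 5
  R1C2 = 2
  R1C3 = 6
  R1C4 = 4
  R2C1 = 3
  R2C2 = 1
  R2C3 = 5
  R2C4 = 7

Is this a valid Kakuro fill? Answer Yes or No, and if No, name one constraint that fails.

Across: 5+2+6+4=17; 3+1+5+7=16. Down: 5+3=8; 2+1=3; 6+5=11; 4+7=11. No digit repeats within any run.

Yes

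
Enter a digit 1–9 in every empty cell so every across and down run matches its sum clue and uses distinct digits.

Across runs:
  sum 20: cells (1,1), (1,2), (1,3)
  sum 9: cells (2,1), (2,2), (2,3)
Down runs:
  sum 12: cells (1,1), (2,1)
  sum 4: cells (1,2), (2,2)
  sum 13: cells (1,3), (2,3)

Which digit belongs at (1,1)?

9

4 in 2 cells must be {1,3}.
The 20 across and the 4 down share only 3, so (1,2) = 3.
(2,2) = 4 − 3 = 1 completes the 4 down.
Nothing is forced directly, so branch on (2,1), whose candidates are 3 or 5. If (2,1) = 5: then (1,1) would have to be in {8,9} for the 20 across but in {7} for the 12 down — contradiction. So (2,1) = 3.
(1,1) = 12 − 3 = 9 completes the 12 down.
(1,3) = 20 − 12 = 8 completes the 20 across.
(2,3) = 9 − 4 = 5 completes the 9 across.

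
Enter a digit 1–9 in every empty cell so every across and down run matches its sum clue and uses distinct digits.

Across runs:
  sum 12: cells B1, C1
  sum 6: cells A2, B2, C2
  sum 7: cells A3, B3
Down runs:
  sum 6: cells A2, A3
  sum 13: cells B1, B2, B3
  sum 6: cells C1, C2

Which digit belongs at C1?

6 in 3 cells must be {1,2,3}.
Nothing is forced directly, so branch on C1, whose candidates are 4 or 5. If C1 = 5: that forces B1 = 7, C2 = 1, A2 = 2, after which B2 would have to be in {3} for the 6 across but in {1,2,4,5} for the 13 down — contradiction. So C1 = 4.
B1 = 12 − 4 = 8 completes the 12 across.
C2 = 6 − 4 = 2 completes the 6 down.
A2 = 1: the only remaining digit allowed by both the 6 across and the 6 down.
B2 = 6 − 3 = 3 completes the 6 across.
A3 = 6 − 1 = 5 completes the 6 down.
B3 = 7 − 5 = 2 completes the 7 across.

4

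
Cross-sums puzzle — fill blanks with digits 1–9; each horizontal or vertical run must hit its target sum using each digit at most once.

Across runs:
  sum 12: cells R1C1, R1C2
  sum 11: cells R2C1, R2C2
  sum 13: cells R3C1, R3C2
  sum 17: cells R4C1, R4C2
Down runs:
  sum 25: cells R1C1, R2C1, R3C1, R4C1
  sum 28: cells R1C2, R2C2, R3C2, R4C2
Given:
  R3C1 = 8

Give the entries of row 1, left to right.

3, 9

17 in 2 cells must be {8,9}.
R3C2 = 13 − 8 = 5 completes the 13 across.
Given what's placed, R4C1 must be 9 to fit the 17 across and 25 down.
R4C2 = 17 − 9 = 8 completes the 17 across.
R1C2 = 9: the only remaining digit allowed by both the 12 across and the 28 down.
R2C2 = 28 − 22 = 6 completes the 28 down.
R1C1 = 12 − 9 = 3 completes the 12 across.
R2C1 = 11 − 6 = 5 completes the 11 across.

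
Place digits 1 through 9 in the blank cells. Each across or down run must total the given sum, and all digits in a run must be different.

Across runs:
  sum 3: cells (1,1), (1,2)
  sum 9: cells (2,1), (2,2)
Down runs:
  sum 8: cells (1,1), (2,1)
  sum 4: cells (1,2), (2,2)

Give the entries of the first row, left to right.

2, 1

3 in 2 cells must be {1,2}; 4 in 2 cells must be {1,3}.
The 3 across and the 4 down share only 1, so (1,2) = 1.
(2,2) = 4 − 1 = 3 completes the 4 down.
(1,1) = 3 − 1 = 2 completes the 3 across.
(2,1) = 9 − 3 = 6 completes the 9 across.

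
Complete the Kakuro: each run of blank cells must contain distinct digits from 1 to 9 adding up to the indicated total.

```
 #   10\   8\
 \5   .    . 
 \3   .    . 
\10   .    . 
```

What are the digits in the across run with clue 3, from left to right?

3 in 2 cells must be {1,2}.
Nothing is forced directly, so branch on R2C1, whose candidates are 1 or 2. If R2C1 = 1: that forces R2C2 = 2, R3C2 = 1, after which R1C2 would have to be in {1,2,3,4} for the 5 across but in {5} for the 8 down — contradiction. So R2C1 = 2.
R2C2 = 3 − 2 = 1 completes the 3 across.
Nothing is forced directly, so branch on R1C1, whose candidates are 1 or 3. If R1C1 = 3: that forces R1C2 = 2, after which R3C1 would have to be in {1,2,3,4,6,7,8,9} for the 10 across but in {5} for the 10 down — contradiction. So R1C1 = 1.
R1C2 = 5 − 1 = 4 completes the 5 across.
R3C1 = 10 − 3 = 7 completes the 10 down.
R3C2 = 10 − 7 = 3 completes the 10 across.

2 1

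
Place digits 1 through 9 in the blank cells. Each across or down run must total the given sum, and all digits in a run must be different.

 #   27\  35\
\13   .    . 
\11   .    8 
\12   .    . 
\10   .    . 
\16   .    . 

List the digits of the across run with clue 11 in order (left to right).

16 in 2 cells must be {7,9}; 35 in 5 cells must be {5,6,7,8,9}.
R2C1 = 11 − 8 = 3 completes the 11 across.

3 8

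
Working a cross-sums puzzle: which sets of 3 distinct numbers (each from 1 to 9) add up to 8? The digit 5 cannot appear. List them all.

{1,3,4}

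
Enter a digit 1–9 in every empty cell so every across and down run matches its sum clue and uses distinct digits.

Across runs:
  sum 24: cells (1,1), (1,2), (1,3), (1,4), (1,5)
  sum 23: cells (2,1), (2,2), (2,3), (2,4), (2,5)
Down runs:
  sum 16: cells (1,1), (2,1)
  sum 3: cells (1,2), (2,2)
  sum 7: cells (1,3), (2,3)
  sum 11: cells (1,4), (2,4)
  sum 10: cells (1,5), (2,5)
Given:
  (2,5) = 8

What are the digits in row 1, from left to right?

7 1 6 8 2

16 in 2 cells must be {7,9}; 3 in 2 cells must be {1,2}.
(1,5) = 10 − 8 = 2 completes the 10 down.
(1,2) = 1: the only remaining digit allowed by both the 24 across and the 3 down.
(2,2) = 3 − 1 = 2 completes the 3 down.
No cell is forced outright now. (1,1) can only be 7 or 9 (the digits allowed by both its 24 across and its 16 down). If (1,1) = 9: that forces (2,1) = 7, (2,4) = 5, after which (1,4) would have to be in {4,5,7,8} for the 24 across but in {6} for the 11 down — contradiction. So (1,1) = 7.
(2,1) = 16 − 7 = 9 completes the 16 down.
Given what's placed, (2,4) must be 3 to fit the 23 across and 11 down.
(1,4) = 11 − 3 = 8 completes the 11 down.
(2,3) = 23 − 22 = 1 completes the 23 across.
(1,3) = 24 − 18 = 6 completes the 24 across.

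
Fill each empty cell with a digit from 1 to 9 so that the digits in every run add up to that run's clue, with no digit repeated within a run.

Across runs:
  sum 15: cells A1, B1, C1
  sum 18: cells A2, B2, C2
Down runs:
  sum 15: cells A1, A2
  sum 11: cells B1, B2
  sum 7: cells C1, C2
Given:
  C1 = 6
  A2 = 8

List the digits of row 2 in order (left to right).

8 9 1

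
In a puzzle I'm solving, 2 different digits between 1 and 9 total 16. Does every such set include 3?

No

The only way to make 16 from 2 distinct digits is {7,9}, which does not contain 3.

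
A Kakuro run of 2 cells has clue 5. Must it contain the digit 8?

Counterexample: {1,4} sums to 5 without using 8.

No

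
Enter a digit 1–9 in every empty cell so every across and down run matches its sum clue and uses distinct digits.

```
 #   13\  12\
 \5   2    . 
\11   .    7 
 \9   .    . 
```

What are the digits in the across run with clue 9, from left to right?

7 2

R1C2 = 5 − 2 = 3 completes the 5 across.
R2C1 = 11 − 7 = 4 completes the 11 across.
R3C1 = 13 − 6 = 7 completes the 13 down.
R3C2 = 9 − 7 = 2 completes the 9 across.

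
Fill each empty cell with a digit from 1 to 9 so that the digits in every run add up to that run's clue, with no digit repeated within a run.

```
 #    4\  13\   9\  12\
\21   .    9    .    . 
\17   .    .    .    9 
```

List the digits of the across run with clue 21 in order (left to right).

1 9 8 3

4 in 2 cells must be {1,3}.
R1C4 = 12 − 9 = 3 completes the 12 down.
R2C2 = 13 − 9 = 4 completes the 13 down.
Given what's placed, R1C1 must be 1 to fit the 21 across and 4 down.
R1C3 = 21 − 13 = 8 completes the 21 across.
R2C1 = 4 − 1 = 3 completes the 4 down.
R2C3 = 17 − 16 = 1 completes the 17 across.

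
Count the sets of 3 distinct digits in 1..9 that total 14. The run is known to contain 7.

3

3 distinct digits from 1–9 sum between 6 and 24.
Keeping only sets containing 7.
Enumerating: {1,6,7}, {2,5,7}, {3,4,7}.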